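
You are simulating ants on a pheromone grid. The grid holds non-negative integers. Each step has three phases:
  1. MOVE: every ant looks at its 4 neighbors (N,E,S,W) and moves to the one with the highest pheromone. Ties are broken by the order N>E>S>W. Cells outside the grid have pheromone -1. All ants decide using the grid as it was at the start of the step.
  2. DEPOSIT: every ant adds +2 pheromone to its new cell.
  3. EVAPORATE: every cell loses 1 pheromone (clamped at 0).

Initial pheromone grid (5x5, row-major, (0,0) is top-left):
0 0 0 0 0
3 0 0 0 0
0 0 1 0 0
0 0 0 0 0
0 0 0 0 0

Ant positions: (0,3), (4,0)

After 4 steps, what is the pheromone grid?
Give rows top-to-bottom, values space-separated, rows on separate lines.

After step 1: ants at (0,4),(3,0)
  0 0 0 0 1
  2 0 0 0 0
  0 0 0 0 0
  1 0 0 0 0
  0 0 0 0 0
After step 2: ants at (1,4),(2,0)
  0 0 0 0 0
  1 0 0 0 1
  1 0 0 0 0
  0 0 0 0 0
  0 0 0 0 0
After step 3: ants at (0,4),(1,0)
  0 0 0 0 1
  2 0 0 0 0
  0 0 0 0 0
  0 0 0 0 0
  0 0 0 0 0
After step 4: ants at (1,4),(0,0)
  1 0 0 0 0
  1 0 0 0 1
  0 0 0 0 0
  0 0 0 0 0
  0 0 0 0 0

1 0 0 0 0
1 0 0 0 1
0 0 0 0 0
0 0 0 0 0
0 0 0 0 0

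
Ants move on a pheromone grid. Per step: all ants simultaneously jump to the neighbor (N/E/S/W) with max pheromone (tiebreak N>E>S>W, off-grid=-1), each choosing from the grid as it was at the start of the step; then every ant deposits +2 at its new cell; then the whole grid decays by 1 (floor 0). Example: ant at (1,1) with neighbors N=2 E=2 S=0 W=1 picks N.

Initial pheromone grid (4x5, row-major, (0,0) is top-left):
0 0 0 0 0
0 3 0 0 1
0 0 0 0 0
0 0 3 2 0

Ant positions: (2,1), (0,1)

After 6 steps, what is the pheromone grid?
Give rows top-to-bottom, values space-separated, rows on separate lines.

After step 1: ants at (1,1),(1,1)
  0 0 0 0 0
  0 6 0 0 0
  0 0 0 0 0
  0 0 2 1 0
After step 2: ants at (0,1),(0,1)
  0 3 0 0 0
  0 5 0 0 0
  0 0 0 0 0
  0 0 1 0 0
After step 3: ants at (1,1),(1,1)
  0 2 0 0 0
  0 8 0 0 0
  0 0 0 0 0
  0 0 0 0 0
After step 4: ants at (0,1),(0,1)
  0 5 0 0 0
  0 7 0 0 0
  0 0 0 0 0
  0 0 0 0 0
After step 5: ants at (1,1),(1,1)
  0 4 0 0 0
  0 10 0 0 0
  0 0 0 0 0
  0 0 0 0 0
After step 6: ants at (0,1),(0,1)
  0 7 0 0 0
  0 9 0 0 0
  0 0 0 0 0
  0 0 0 0 0

0 7 0 0 0
0 9 0 0 0
0 0 0 0 0
0 0 0 0 0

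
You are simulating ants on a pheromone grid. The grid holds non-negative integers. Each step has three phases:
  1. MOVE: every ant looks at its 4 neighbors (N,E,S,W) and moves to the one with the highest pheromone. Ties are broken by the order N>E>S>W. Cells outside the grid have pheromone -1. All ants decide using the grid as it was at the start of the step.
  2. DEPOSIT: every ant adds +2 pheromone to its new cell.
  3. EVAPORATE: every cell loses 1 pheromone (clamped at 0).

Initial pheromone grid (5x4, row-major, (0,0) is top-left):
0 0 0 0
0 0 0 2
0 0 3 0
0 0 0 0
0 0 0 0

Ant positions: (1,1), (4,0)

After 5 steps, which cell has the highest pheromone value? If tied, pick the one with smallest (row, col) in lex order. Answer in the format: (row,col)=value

Answer: (0,1)=1

Derivation:
Step 1: ant0:(1,1)->N->(0,1) | ant1:(4,0)->N->(3,0)
  grid max=2 at (2,2)
Step 2: ant0:(0,1)->E->(0,2) | ant1:(3,0)->N->(2,0)
  grid max=1 at (0,2)
Step 3: ant0:(0,2)->E->(0,3) | ant1:(2,0)->N->(1,0)
  grid max=1 at (0,3)
Step 4: ant0:(0,3)->S->(1,3) | ant1:(1,0)->N->(0,0)
  grid max=1 at (0,0)
Step 5: ant0:(1,3)->N->(0,3) | ant1:(0,0)->E->(0,1)
  grid max=1 at (0,1)
Final grid:
  0 1 0 1
  0 0 0 0
  0 0 0 0
  0 0 0 0
  0 0 0 0
Max pheromone 1 at (0,1)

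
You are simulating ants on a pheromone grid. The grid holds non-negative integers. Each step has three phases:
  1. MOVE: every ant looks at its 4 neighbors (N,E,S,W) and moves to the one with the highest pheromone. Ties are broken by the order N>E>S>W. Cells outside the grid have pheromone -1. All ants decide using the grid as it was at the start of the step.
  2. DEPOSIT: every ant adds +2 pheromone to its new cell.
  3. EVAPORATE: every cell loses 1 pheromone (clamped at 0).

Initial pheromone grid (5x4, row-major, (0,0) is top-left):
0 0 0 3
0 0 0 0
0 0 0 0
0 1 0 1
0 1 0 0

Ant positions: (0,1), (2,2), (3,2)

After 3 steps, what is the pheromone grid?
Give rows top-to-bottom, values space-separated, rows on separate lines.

After step 1: ants at (0,2),(1,2),(3,3)
  0 0 1 2
  0 0 1 0
  0 0 0 0
  0 0 0 2
  0 0 0 0
After step 2: ants at (0,3),(0,2),(2,3)
  0 0 2 3
  0 0 0 0
  0 0 0 1
  0 0 0 1
  0 0 0 0
After step 3: ants at (0,2),(0,3),(3,3)
  0 0 3 4
  0 0 0 0
  0 0 0 0
  0 0 0 2
  0 0 0 0

0 0 3 4
0 0 0 0
0 0 0 0
0 0 0 2
0 0 0 0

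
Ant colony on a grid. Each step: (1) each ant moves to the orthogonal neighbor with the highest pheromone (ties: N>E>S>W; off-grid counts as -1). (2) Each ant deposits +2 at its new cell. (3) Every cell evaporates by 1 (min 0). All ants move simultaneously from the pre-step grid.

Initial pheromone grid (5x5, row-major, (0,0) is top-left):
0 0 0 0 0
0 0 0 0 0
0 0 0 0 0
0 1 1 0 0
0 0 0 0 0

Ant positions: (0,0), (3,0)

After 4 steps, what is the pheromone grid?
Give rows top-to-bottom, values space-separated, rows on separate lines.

After step 1: ants at (0,1),(3,1)
  0 1 0 0 0
  0 0 0 0 0
  0 0 0 0 0
  0 2 0 0 0
  0 0 0 0 0
After step 2: ants at (0,2),(2,1)
  0 0 1 0 0
  0 0 0 0 0
  0 1 0 0 0
  0 1 0 0 0
  0 0 0 0 0
After step 3: ants at (0,3),(3,1)
  0 0 0 1 0
  0 0 0 0 0
  0 0 0 0 0
  0 2 0 0 0
  0 0 0 0 0
After step 4: ants at (0,4),(2,1)
  0 0 0 0 1
  0 0 0 0 0
  0 1 0 0 0
  0 1 0 0 0
  0 0 0 0 0

0 0 0 0 1
0 0 0 0 0
0 1 0 0 0
0 1 0 0 0
0 0 0 0 0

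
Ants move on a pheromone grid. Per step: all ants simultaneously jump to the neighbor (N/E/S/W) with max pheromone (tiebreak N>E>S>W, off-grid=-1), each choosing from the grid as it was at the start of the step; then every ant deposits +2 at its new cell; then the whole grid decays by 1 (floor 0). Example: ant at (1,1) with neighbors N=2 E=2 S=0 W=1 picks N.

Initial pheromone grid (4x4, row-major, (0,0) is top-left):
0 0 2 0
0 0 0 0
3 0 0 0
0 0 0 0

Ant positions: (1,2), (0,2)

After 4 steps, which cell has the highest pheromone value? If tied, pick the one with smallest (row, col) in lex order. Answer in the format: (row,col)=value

Step 1: ant0:(1,2)->N->(0,2) | ant1:(0,2)->E->(0,3)
  grid max=3 at (0,2)
Step 2: ant0:(0,2)->E->(0,3) | ant1:(0,3)->W->(0,2)
  grid max=4 at (0,2)
Step 3: ant0:(0,3)->W->(0,2) | ant1:(0,2)->E->(0,3)
  grid max=5 at (0,2)
Step 4: ant0:(0,2)->E->(0,3) | ant1:(0,3)->W->(0,2)
  grid max=6 at (0,2)
Final grid:
  0 0 6 4
  0 0 0 0
  0 0 0 0
  0 0 0 0
Max pheromone 6 at (0,2)

Answer: (0,2)=6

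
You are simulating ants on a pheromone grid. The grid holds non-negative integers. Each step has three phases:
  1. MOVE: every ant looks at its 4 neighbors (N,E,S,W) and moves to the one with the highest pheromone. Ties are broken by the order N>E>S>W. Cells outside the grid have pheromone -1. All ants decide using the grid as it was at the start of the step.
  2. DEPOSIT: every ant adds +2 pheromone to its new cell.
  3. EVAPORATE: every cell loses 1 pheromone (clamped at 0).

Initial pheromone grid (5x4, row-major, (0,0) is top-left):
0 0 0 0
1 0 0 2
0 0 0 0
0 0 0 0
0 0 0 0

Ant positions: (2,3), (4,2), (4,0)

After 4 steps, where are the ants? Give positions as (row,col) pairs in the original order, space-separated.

Step 1: ant0:(2,3)->N->(1,3) | ant1:(4,2)->N->(3,2) | ant2:(4,0)->N->(3,0)
  grid max=3 at (1,3)
Step 2: ant0:(1,3)->N->(0,3) | ant1:(3,2)->N->(2,2) | ant2:(3,0)->N->(2,0)
  grid max=2 at (1,3)
Step 3: ant0:(0,3)->S->(1,3) | ant1:(2,2)->N->(1,2) | ant2:(2,0)->N->(1,0)
  grid max=3 at (1,3)
Step 4: ant0:(1,3)->W->(1,2) | ant1:(1,2)->E->(1,3) | ant2:(1,0)->N->(0,0)
  grid max=4 at (1,3)

(1,2) (1,3) (0,0)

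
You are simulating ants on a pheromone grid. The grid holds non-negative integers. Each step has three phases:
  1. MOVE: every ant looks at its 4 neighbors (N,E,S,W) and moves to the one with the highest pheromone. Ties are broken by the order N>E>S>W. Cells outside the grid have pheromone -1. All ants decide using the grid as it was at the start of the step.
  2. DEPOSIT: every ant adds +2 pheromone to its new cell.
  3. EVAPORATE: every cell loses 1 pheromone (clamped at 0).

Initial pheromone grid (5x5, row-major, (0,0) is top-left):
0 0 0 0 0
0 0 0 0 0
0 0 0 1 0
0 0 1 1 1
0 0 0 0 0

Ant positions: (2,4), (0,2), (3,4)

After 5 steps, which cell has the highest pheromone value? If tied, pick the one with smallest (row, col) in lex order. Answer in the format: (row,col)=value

Answer: (3,3)=6

Derivation:
Step 1: ant0:(2,4)->S->(3,4) | ant1:(0,2)->E->(0,3) | ant2:(3,4)->W->(3,3)
  grid max=2 at (3,3)
Step 2: ant0:(3,4)->W->(3,3) | ant1:(0,3)->E->(0,4) | ant2:(3,3)->E->(3,4)
  grid max=3 at (3,3)
Step 3: ant0:(3,3)->E->(3,4) | ant1:(0,4)->S->(1,4) | ant2:(3,4)->W->(3,3)
  grid max=4 at (3,3)
Step 4: ant0:(3,4)->W->(3,3) | ant1:(1,4)->N->(0,4) | ant2:(3,3)->E->(3,4)
  grid max=5 at (3,3)
Step 5: ant0:(3,3)->E->(3,4) | ant1:(0,4)->S->(1,4) | ant2:(3,4)->W->(3,3)
  grid max=6 at (3,3)
Final grid:
  0 0 0 0 0
  0 0 0 0 1
  0 0 0 0 0
  0 0 0 6 6
  0 0 0 0 0
Max pheromone 6 at (3,3)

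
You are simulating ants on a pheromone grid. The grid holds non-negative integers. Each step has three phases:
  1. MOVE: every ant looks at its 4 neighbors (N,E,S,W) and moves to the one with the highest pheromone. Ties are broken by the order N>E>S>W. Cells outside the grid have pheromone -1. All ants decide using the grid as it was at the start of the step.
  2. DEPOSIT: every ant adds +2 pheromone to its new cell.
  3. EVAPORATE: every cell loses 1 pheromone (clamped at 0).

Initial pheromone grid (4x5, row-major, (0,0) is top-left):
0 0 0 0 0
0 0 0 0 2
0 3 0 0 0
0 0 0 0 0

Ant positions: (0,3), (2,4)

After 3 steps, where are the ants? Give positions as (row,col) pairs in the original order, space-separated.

Step 1: ant0:(0,3)->E->(0,4) | ant1:(2,4)->N->(1,4)
  grid max=3 at (1,4)
Step 2: ant0:(0,4)->S->(1,4) | ant1:(1,4)->N->(0,4)
  grid max=4 at (1,4)
Step 3: ant0:(1,4)->N->(0,4) | ant1:(0,4)->S->(1,4)
  grid max=5 at (1,4)

(0,4) (1,4)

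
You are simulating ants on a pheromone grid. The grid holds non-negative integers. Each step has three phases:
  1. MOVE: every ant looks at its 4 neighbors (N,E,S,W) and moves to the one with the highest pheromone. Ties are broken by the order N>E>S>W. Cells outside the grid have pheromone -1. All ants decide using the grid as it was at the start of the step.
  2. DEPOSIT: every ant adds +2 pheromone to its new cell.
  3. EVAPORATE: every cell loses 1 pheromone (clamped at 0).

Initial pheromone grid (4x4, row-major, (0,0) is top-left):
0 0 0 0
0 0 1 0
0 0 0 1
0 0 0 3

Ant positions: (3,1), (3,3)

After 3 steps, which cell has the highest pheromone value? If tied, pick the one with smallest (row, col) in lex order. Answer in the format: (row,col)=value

Step 1: ant0:(3,1)->N->(2,1) | ant1:(3,3)->N->(2,3)
  grid max=2 at (2,3)
Step 2: ant0:(2,1)->N->(1,1) | ant1:(2,3)->S->(3,3)
  grid max=3 at (3,3)
Step 3: ant0:(1,1)->N->(0,1) | ant1:(3,3)->N->(2,3)
  grid max=2 at (2,3)
Final grid:
  0 1 0 0
  0 0 0 0
  0 0 0 2
  0 0 0 2
Max pheromone 2 at (2,3)

Answer: (2,3)=2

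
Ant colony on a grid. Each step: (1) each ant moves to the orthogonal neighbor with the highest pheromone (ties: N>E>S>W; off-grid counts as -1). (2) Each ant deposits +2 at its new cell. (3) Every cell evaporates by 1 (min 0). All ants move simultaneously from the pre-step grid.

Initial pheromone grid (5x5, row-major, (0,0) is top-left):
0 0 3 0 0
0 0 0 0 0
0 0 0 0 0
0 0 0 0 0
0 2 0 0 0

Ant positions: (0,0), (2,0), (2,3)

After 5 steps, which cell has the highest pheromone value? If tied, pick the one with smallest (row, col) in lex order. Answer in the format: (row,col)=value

Step 1: ant0:(0,0)->E->(0,1) | ant1:(2,0)->N->(1,0) | ant2:(2,3)->N->(1,3)
  grid max=2 at (0,2)
Step 2: ant0:(0,1)->E->(0,2) | ant1:(1,0)->N->(0,0) | ant2:(1,3)->N->(0,3)
  grid max=3 at (0,2)
Step 3: ant0:(0,2)->E->(0,3) | ant1:(0,0)->E->(0,1) | ant2:(0,3)->W->(0,2)
  grid max=4 at (0,2)
Step 4: ant0:(0,3)->W->(0,2) | ant1:(0,1)->E->(0,2) | ant2:(0,2)->E->(0,3)
  grid max=7 at (0,2)
Step 5: ant0:(0,2)->E->(0,3) | ant1:(0,2)->E->(0,3) | ant2:(0,3)->W->(0,2)
  grid max=8 at (0,2)
Final grid:
  0 0 8 6 0
  0 0 0 0 0
  0 0 0 0 0
  0 0 0 0 0
  0 0 0 0 0
Max pheromone 8 at (0,2)

Answer: (0,2)=8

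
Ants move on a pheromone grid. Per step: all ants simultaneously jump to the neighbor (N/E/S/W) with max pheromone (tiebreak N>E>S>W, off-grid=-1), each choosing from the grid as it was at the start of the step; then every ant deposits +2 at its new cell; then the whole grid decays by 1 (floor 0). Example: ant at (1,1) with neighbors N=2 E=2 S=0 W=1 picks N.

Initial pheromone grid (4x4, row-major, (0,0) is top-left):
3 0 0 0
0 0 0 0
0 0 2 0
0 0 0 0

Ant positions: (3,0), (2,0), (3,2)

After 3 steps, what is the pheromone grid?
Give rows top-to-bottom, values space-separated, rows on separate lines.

After step 1: ants at (2,0),(1,0),(2,2)
  2 0 0 0
  1 0 0 0
  1 0 3 0
  0 0 0 0
After step 2: ants at (1,0),(0,0),(1,2)
  3 0 0 0
  2 0 1 0
  0 0 2 0
  0 0 0 0
After step 3: ants at (0,0),(1,0),(2,2)
  4 0 0 0
  3 0 0 0
  0 0 3 0
  0 0 0 0

4 0 0 0
3 0 0 0
0 0 3 0
0 0 0 0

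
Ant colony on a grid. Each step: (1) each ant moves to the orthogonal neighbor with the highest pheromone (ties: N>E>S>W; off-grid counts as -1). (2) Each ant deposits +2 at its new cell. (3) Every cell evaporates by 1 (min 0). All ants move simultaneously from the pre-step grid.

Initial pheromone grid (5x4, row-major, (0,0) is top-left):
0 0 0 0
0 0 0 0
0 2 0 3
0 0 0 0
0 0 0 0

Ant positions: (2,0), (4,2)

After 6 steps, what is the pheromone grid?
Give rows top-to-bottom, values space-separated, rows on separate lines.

After step 1: ants at (2,1),(3,2)
  0 0 0 0
  0 0 0 0
  0 3 0 2
  0 0 1 0
  0 0 0 0
After step 2: ants at (1,1),(2,2)
  0 0 0 0
  0 1 0 0
  0 2 1 1
  0 0 0 0
  0 0 0 0
After step 3: ants at (2,1),(2,1)
  0 0 0 0
  0 0 0 0
  0 5 0 0
  0 0 0 0
  0 0 0 0
After step 4: ants at (1,1),(1,1)
  0 0 0 0
  0 3 0 0
  0 4 0 0
  0 0 0 0
  0 0 0 0
After step 5: ants at (2,1),(2,1)
  0 0 0 0
  0 2 0 0
  0 7 0 0
  0 0 0 0
  0 0 0 0
After step 6: ants at (1,1),(1,1)
  0 0 0 0
  0 5 0 0
  0 6 0 0
  0 0 0 0
  0 0 0 0

0 0 0 0
0 5 0 0
0 6 0 0
0 0 0 0
0 0 0 0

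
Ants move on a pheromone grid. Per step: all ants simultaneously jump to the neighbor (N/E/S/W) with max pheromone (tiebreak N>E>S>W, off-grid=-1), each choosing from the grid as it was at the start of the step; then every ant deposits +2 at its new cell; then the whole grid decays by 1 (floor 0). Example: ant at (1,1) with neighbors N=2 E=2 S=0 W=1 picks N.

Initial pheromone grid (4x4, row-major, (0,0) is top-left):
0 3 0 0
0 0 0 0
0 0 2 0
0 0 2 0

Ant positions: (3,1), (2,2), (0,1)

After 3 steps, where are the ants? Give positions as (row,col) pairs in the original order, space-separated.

Step 1: ant0:(3,1)->E->(3,2) | ant1:(2,2)->S->(3,2) | ant2:(0,1)->E->(0,2)
  grid max=5 at (3,2)
Step 2: ant0:(3,2)->N->(2,2) | ant1:(3,2)->N->(2,2) | ant2:(0,2)->W->(0,1)
  grid max=4 at (2,2)
Step 3: ant0:(2,2)->S->(3,2) | ant1:(2,2)->S->(3,2) | ant2:(0,1)->E->(0,2)
  grid max=7 at (3,2)

(3,2) (3,2) (0,2)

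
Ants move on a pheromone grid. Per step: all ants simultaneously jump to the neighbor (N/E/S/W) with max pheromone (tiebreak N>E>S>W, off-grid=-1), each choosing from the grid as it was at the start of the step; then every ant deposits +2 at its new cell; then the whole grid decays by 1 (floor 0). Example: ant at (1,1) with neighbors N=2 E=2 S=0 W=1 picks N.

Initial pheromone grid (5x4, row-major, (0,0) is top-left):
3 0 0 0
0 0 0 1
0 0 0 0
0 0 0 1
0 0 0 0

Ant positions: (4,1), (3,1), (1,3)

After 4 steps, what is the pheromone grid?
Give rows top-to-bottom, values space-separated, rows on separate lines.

After step 1: ants at (3,1),(2,1),(0,3)
  2 0 0 1
  0 0 0 0
  0 1 0 0
  0 1 0 0
  0 0 0 0
After step 2: ants at (2,1),(3,1),(1,3)
  1 0 0 0
  0 0 0 1
  0 2 0 0
  0 2 0 0
  0 0 0 0
After step 3: ants at (3,1),(2,1),(0,3)
  0 0 0 1
  0 0 0 0
  0 3 0 0
  0 3 0 0
  0 0 0 0
After step 4: ants at (2,1),(3,1),(1,3)
  0 0 0 0
  0 0 0 1
  0 4 0 0
  0 4 0 0
  0 0 0 0

0 0 0 0
0 0 0 1
0 4 0 0
0 4 0 0
0 0 0 0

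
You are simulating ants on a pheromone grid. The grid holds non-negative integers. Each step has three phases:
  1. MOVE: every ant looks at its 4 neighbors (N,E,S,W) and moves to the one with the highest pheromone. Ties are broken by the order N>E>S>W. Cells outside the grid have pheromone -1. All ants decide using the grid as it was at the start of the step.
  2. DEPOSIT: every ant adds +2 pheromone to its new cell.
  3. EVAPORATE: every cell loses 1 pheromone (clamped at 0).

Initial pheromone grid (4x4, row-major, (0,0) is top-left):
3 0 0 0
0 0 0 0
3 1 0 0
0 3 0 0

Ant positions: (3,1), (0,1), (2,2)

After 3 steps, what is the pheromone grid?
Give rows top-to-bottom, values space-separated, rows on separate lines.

After step 1: ants at (2,1),(0,0),(2,1)
  4 0 0 0
  0 0 0 0
  2 4 0 0
  0 2 0 0
After step 2: ants at (3,1),(0,1),(3,1)
  3 1 0 0
  0 0 0 0
  1 3 0 0
  0 5 0 0
After step 3: ants at (2,1),(0,0),(2,1)
  4 0 0 0
  0 0 0 0
  0 6 0 0
  0 4 0 0

4 0 0 0
0 0 0 0
0 6 0 0
0 4 0 0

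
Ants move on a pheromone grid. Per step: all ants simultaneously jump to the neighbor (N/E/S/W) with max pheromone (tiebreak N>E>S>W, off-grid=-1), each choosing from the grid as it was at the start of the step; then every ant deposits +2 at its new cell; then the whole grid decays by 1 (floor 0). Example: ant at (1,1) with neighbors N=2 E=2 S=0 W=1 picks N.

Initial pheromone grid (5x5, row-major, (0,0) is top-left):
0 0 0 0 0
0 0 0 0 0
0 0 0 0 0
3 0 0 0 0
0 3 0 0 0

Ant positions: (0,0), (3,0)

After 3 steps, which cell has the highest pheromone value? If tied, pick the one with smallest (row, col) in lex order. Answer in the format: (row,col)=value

Answer: (3,0)=2

Derivation:
Step 1: ant0:(0,0)->E->(0,1) | ant1:(3,0)->N->(2,0)
  grid max=2 at (3,0)
Step 2: ant0:(0,1)->E->(0,2) | ant1:(2,0)->S->(3,0)
  grid max=3 at (3,0)
Step 3: ant0:(0,2)->E->(0,3) | ant1:(3,0)->N->(2,0)
  grid max=2 at (3,0)
Final grid:
  0 0 0 1 0
  0 0 0 0 0
  1 0 0 0 0
  2 0 0 0 0
  0 0 0 0 0
Max pheromone 2 at (3,0)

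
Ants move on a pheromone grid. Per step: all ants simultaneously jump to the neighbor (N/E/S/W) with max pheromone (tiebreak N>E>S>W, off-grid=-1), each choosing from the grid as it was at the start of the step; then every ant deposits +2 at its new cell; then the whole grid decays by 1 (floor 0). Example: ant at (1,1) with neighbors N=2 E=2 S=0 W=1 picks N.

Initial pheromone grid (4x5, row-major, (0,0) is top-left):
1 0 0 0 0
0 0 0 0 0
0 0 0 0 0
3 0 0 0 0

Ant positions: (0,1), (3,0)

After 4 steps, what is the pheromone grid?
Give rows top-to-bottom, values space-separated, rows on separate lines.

After step 1: ants at (0,0),(2,0)
  2 0 0 0 0
  0 0 0 0 0
  1 0 0 0 0
  2 0 0 0 0
After step 2: ants at (0,1),(3,0)
  1 1 0 0 0
  0 0 0 0 0
  0 0 0 0 0
  3 0 0 0 0
After step 3: ants at (0,0),(2,0)
  2 0 0 0 0
  0 0 0 0 0
  1 0 0 0 0
  2 0 0 0 0
After step 4: ants at (0,1),(3,0)
  1 1 0 0 0
  0 0 0 0 0
  0 0 0 0 0
  3 0 0 0 0

1 1 0 0 0
0 0 0 0 0
0 0 0 0 0
3 0 0 0 0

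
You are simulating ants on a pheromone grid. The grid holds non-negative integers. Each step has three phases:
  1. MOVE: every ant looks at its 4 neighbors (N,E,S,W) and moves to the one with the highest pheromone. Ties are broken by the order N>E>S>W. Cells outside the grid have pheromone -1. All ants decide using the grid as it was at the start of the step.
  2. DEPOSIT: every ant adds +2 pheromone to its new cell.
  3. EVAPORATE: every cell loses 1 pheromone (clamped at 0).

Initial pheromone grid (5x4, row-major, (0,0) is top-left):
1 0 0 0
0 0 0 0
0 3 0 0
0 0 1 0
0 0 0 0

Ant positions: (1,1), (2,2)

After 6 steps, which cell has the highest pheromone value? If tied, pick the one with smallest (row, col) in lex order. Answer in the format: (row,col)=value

Answer: (2,1)=9

Derivation:
Step 1: ant0:(1,1)->S->(2,1) | ant1:(2,2)->W->(2,1)
  grid max=6 at (2,1)
Step 2: ant0:(2,1)->N->(1,1) | ant1:(2,1)->N->(1,1)
  grid max=5 at (2,1)
Step 3: ant0:(1,1)->S->(2,1) | ant1:(1,1)->S->(2,1)
  grid max=8 at (2,1)
Step 4: ant0:(2,1)->N->(1,1) | ant1:(2,1)->N->(1,1)
  grid max=7 at (2,1)
Step 5: ant0:(1,1)->S->(2,1) | ant1:(1,1)->S->(2,1)
  grid max=10 at (2,1)
Step 6: ant0:(2,1)->N->(1,1) | ant1:(2,1)->N->(1,1)
  grid max=9 at (2,1)
Final grid:
  0 0 0 0
  0 7 0 0
  0 9 0 0
  0 0 0 0
  0 0 0 0
Max pheromone 9 at (2,1)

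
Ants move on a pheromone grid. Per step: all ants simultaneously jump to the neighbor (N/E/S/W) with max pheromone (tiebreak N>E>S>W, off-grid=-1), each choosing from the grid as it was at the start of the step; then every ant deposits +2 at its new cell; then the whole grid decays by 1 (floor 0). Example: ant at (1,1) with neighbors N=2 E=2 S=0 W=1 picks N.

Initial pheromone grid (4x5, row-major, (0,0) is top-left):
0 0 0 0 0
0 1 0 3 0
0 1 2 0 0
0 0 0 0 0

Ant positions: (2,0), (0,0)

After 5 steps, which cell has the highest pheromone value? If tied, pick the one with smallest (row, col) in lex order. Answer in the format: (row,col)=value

Answer: (2,1)=2

Derivation:
Step 1: ant0:(2,0)->E->(2,1) | ant1:(0,0)->E->(0,1)
  grid max=2 at (1,3)
Step 2: ant0:(2,1)->E->(2,2) | ant1:(0,1)->E->(0,2)
  grid max=2 at (2,2)
Step 3: ant0:(2,2)->W->(2,1) | ant1:(0,2)->E->(0,3)
  grid max=2 at (2,1)
Step 4: ant0:(2,1)->E->(2,2) | ant1:(0,3)->E->(0,4)
  grid max=2 at (2,2)
Step 5: ant0:(2,2)->W->(2,1) | ant1:(0,4)->S->(1,4)
  grid max=2 at (2,1)
Final grid:
  0 0 0 0 0
  0 0 0 0 1
  0 2 1 0 0
  0 0 0 0 0
Max pheromone 2 at (2,1)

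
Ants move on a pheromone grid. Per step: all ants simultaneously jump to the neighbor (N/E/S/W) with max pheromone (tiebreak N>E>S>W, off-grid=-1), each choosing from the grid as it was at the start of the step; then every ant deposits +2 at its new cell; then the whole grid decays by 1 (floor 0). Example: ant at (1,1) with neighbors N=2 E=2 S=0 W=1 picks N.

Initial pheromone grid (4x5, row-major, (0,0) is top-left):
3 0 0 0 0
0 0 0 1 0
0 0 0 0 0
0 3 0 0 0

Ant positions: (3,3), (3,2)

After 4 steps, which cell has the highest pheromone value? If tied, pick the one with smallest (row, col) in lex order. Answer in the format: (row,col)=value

Answer: (3,1)=3

Derivation:
Step 1: ant0:(3,3)->N->(2,3) | ant1:(3,2)->W->(3,1)
  grid max=4 at (3,1)
Step 2: ant0:(2,3)->N->(1,3) | ant1:(3,1)->N->(2,1)
  grid max=3 at (3,1)
Step 3: ant0:(1,3)->N->(0,3) | ant1:(2,1)->S->(3,1)
  grid max=4 at (3,1)
Step 4: ant0:(0,3)->E->(0,4) | ant1:(3,1)->N->(2,1)
  grid max=3 at (3,1)
Final grid:
  0 0 0 0 1
  0 0 0 0 0
  0 1 0 0 0
  0 3 0 0 0
Max pheromone 3 at (3,1)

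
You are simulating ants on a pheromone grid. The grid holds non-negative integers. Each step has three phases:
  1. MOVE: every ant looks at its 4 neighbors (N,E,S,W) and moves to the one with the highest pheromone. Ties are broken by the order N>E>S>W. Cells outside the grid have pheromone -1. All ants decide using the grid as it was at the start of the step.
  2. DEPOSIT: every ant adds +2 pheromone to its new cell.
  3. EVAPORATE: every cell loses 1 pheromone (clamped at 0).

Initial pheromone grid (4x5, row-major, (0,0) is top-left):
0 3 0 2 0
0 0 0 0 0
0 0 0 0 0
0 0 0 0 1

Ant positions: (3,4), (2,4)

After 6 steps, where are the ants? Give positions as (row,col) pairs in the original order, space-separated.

Step 1: ant0:(3,4)->N->(2,4) | ant1:(2,4)->S->(3,4)
  grid max=2 at (0,1)
Step 2: ant0:(2,4)->S->(3,4) | ant1:(3,4)->N->(2,4)
  grid max=3 at (3,4)
Step 3: ant0:(3,4)->N->(2,4) | ant1:(2,4)->S->(3,4)
  grid max=4 at (3,4)
Step 4: ant0:(2,4)->S->(3,4) | ant1:(3,4)->N->(2,4)
  grid max=5 at (3,4)
Step 5: ant0:(3,4)->N->(2,4) | ant1:(2,4)->S->(3,4)
  grid max=6 at (3,4)
Step 6: ant0:(2,4)->S->(3,4) | ant1:(3,4)->N->(2,4)
  grid max=7 at (3,4)

(3,4) (2,4)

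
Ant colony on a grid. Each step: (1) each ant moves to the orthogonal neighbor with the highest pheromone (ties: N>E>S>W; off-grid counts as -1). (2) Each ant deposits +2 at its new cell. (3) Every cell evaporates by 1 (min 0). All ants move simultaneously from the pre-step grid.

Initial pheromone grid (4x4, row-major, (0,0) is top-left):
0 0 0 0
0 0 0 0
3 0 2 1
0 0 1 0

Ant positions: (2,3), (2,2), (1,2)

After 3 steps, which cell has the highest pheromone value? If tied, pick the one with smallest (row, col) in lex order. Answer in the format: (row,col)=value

Answer: (2,2)=9

Derivation:
Step 1: ant0:(2,3)->W->(2,2) | ant1:(2,2)->E->(2,3) | ant2:(1,2)->S->(2,2)
  grid max=5 at (2,2)
Step 2: ant0:(2,2)->E->(2,3) | ant1:(2,3)->W->(2,2) | ant2:(2,2)->E->(2,3)
  grid max=6 at (2,2)
Step 3: ant0:(2,3)->W->(2,2) | ant1:(2,2)->E->(2,3) | ant2:(2,3)->W->(2,2)
  grid max=9 at (2,2)
Final grid:
  0 0 0 0
  0 0 0 0
  0 0 9 6
  0 0 0 0
Max pheromone 9 at (2,2)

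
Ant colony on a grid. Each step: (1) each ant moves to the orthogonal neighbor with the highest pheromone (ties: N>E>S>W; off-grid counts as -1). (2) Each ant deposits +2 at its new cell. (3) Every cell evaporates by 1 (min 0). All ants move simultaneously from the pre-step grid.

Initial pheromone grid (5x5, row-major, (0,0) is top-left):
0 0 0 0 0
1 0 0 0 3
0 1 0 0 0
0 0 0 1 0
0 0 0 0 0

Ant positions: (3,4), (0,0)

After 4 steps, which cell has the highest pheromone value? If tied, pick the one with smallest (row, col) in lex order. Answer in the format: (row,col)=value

Answer: (0,0)=1

Derivation:
Step 1: ant0:(3,4)->W->(3,3) | ant1:(0,0)->S->(1,0)
  grid max=2 at (1,0)
Step 2: ant0:(3,3)->N->(2,3) | ant1:(1,0)->N->(0,0)
  grid max=1 at (0,0)
Step 3: ant0:(2,3)->S->(3,3) | ant1:(0,0)->S->(1,0)
  grid max=2 at (1,0)
Step 4: ant0:(3,3)->N->(2,3) | ant1:(1,0)->N->(0,0)
  grid max=1 at (0,0)
Final grid:
  1 0 0 0 0
  1 0 0 0 0
  0 0 0 1 0
  0 0 0 1 0
  0 0 0 0 0
Max pheromone 1 at (0,0)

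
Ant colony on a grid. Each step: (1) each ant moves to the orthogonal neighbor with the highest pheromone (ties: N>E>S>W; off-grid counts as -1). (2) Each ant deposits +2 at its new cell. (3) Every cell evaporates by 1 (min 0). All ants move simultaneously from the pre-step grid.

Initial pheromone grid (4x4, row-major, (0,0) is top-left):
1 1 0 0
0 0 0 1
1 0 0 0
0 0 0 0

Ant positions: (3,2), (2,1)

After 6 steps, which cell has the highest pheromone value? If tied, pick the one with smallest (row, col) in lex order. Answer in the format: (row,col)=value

Step 1: ant0:(3,2)->N->(2,2) | ant1:(2,1)->W->(2,0)
  grid max=2 at (2,0)
Step 2: ant0:(2,2)->N->(1,2) | ant1:(2,0)->N->(1,0)
  grid max=1 at (1,0)
Step 3: ant0:(1,2)->N->(0,2) | ant1:(1,0)->S->(2,0)
  grid max=2 at (2,0)
Step 4: ant0:(0,2)->E->(0,3) | ant1:(2,0)->N->(1,0)
  grid max=1 at (0,3)
Step 5: ant0:(0,3)->S->(1,3) | ant1:(1,0)->S->(2,0)
  grid max=2 at (2,0)
Step 6: ant0:(1,3)->N->(0,3) | ant1:(2,0)->N->(1,0)
  grid max=1 at (0,3)
Final grid:
  0 0 0 1
  1 0 0 0
  1 0 0 0
  0 0 0 0
Max pheromone 1 at (0,3)

Answer: (0,3)=1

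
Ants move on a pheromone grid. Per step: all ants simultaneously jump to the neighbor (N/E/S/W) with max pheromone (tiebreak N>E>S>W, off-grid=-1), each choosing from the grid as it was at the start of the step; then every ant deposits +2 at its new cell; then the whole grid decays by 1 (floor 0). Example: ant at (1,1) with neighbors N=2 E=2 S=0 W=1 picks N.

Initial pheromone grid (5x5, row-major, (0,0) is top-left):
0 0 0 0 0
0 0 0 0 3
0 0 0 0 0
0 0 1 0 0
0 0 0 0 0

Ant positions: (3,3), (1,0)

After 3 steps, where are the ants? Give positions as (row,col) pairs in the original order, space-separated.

Step 1: ant0:(3,3)->W->(3,2) | ant1:(1,0)->N->(0,0)
  grid max=2 at (1,4)
Step 2: ant0:(3,2)->N->(2,2) | ant1:(0,0)->E->(0,1)
  grid max=1 at (0,1)
Step 3: ant0:(2,2)->S->(3,2) | ant1:(0,1)->E->(0,2)
  grid max=2 at (3,2)

(3,2) (0,2)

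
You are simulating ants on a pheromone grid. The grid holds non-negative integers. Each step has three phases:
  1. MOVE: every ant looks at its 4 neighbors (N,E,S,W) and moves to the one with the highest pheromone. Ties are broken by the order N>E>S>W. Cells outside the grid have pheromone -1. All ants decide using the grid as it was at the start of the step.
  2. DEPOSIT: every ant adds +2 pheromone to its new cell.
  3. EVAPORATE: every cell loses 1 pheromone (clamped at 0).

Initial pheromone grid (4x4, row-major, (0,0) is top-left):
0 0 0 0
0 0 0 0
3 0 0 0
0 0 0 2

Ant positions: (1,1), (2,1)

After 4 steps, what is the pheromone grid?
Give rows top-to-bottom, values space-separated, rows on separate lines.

After step 1: ants at (0,1),(2,0)
  0 1 0 0
  0 0 0 0
  4 0 0 0
  0 0 0 1
After step 2: ants at (0,2),(1,0)
  0 0 1 0
  1 0 0 0
  3 0 0 0
  0 0 0 0
After step 3: ants at (0,3),(2,0)
  0 0 0 1
  0 0 0 0
  4 0 0 0
  0 0 0 0
After step 4: ants at (1,3),(1,0)
  0 0 0 0
  1 0 0 1
  3 0 0 0
  0 0 0 0

0 0 0 0
1 0 0 1
3 0 0 0
0 0 0 0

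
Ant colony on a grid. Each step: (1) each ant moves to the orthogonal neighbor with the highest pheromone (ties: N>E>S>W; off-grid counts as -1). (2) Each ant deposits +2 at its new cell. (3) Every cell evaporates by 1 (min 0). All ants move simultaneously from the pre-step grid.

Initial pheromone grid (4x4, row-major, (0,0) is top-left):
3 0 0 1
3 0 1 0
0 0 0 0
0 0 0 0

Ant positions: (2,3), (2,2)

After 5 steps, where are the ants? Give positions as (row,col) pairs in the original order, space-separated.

Step 1: ant0:(2,3)->N->(1,3) | ant1:(2,2)->N->(1,2)
  grid max=2 at (0,0)
Step 2: ant0:(1,3)->W->(1,2) | ant1:(1,2)->E->(1,3)
  grid max=3 at (1,2)
Step 3: ant0:(1,2)->E->(1,3) | ant1:(1,3)->W->(1,2)
  grid max=4 at (1,2)
Step 4: ant0:(1,3)->W->(1,2) | ant1:(1,2)->E->(1,3)
  grid max=5 at (1,2)
Step 5: ant0:(1,2)->E->(1,3) | ant1:(1,3)->W->(1,2)
  grid max=6 at (1,2)

(1,3) (1,2)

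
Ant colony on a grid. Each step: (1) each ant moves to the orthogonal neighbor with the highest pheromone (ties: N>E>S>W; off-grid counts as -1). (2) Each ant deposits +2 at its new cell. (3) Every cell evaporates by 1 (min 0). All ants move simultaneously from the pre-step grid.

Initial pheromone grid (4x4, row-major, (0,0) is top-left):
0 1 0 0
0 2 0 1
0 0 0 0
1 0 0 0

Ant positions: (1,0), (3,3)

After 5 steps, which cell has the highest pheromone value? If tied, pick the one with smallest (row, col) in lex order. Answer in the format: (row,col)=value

Answer: (1,1)=3

Derivation:
Step 1: ant0:(1,0)->E->(1,1) | ant1:(3,3)->N->(2,3)
  grid max=3 at (1,1)
Step 2: ant0:(1,1)->N->(0,1) | ant1:(2,3)->N->(1,3)
  grid max=2 at (1,1)
Step 3: ant0:(0,1)->S->(1,1) | ant1:(1,3)->N->(0,3)
  grid max=3 at (1,1)
Step 4: ant0:(1,1)->N->(0,1) | ant1:(0,3)->S->(1,3)
  grid max=2 at (1,1)
Step 5: ant0:(0,1)->S->(1,1) | ant1:(1,3)->N->(0,3)
  grid max=3 at (1,1)
Final grid:
  0 0 0 1
  0 3 0 0
  0 0 0 0
  0 0 0 0
Max pheromone 3 at (1,1)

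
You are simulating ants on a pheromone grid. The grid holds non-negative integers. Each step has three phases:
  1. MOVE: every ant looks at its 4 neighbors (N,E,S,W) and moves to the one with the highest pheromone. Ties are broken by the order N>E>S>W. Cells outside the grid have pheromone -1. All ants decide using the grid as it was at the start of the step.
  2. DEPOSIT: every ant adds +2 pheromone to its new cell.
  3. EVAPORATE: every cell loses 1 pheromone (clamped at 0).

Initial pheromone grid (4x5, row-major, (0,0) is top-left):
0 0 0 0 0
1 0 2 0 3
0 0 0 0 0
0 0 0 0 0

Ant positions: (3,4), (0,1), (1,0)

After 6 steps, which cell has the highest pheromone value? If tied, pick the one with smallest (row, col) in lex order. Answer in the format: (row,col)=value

Answer: (1,2)=6

Derivation:
Step 1: ant0:(3,4)->N->(2,4) | ant1:(0,1)->E->(0,2) | ant2:(1,0)->N->(0,0)
  grid max=2 at (1,4)
Step 2: ant0:(2,4)->N->(1,4) | ant1:(0,2)->S->(1,2) | ant2:(0,0)->E->(0,1)
  grid max=3 at (1,4)
Step 3: ant0:(1,4)->N->(0,4) | ant1:(1,2)->N->(0,2) | ant2:(0,1)->E->(0,2)
  grid max=3 at (0,2)
Step 4: ant0:(0,4)->S->(1,4) | ant1:(0,2)->S->(1,2) | ant2:(0,2)->S->(1,2)
  grid max=4 at (1,2)
Step 5: ant0:(1,4)->N->(0,4) | ant1:(1,2)->N->(0,2) | ant2:(1,2)->N->(0,2)
  grid max=5 at (0,2)
Step 6: ant0:(0,4)->S->(1,4) | ant1:(0,2)->S->(1,2) | ant2:(0,2)->S->(1,2)
  grid max=6 at (1,2)
Final grid:
  0 0 4 0 0
  0 0 6 0 3
  0 0 0 0 0
  0 0 0 0 0
Max pheromone 6 at (1,2)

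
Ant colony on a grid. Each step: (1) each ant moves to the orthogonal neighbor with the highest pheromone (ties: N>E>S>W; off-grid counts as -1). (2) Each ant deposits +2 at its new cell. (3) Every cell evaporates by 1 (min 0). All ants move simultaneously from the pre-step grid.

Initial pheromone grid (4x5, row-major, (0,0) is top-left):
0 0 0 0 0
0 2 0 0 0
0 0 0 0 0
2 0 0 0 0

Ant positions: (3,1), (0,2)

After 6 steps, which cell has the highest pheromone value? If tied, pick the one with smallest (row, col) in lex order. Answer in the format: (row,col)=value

Step 1: ant0:(3,1)->W->(3,0) | ant1:(0,2)->E->(0,3)
  grid max=3 at (3,0)
Step 2: ant0:(3,0)->N->(2,0) | ant1:(0,3)->E->(0,4)
  grid max=2 at (3,0)
Step 3: ant0:(2,0)->S->(3,0) | ant1:(0,4)->S->(1,4)
  grid max=3 at (3,0)
Step 4: ant0:(3,0)->N->(2,0) | ant1:(1,4)->N->(0,4)
  grid max=2 at (3,0)
Step 5: ant0:(2,0)->S->(3,0) | ant1:(0,4)->S->(1,4)
  grid max=3 at (3,0)
Step 6: ant0:(3,0)->N->(2,0) | ant1:(1,4)->N->(0,4)
  grid max=2 at (3,0)
Final grid:
  0 0 0 0 1
  0 0 0 0 0
  1 0 0 0 0
  2 0 0 0 0
Max pheromone 2 at (3,0)

Answer: (3,0)=2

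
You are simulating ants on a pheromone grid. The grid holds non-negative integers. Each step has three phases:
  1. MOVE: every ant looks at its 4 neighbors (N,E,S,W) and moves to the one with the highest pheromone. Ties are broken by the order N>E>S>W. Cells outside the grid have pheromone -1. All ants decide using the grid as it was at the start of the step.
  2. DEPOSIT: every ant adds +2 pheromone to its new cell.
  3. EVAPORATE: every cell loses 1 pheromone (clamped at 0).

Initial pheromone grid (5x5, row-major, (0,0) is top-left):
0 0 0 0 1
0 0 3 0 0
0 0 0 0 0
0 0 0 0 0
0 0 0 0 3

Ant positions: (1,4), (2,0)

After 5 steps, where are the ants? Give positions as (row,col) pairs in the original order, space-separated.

Step 1: ant0:(1,4)->N->(0,4) | ant1:(2,0)->N->(1,0)
  grid max=2 at (0,4)
Step 2: ant0:(0,4)->S->(1,4) | ant1:(1,0)->N->(0,0)
  grid max=1 at (0,0)
Step 3: ant0:(1,4)->N->(0,4) | ant1:(0,0)->E->(0,1)
  grid max=2 at (0,4)
Step 4: ant0:(0,4)->S->(1,4) | ant1:(0,1)->E->(0,2)
  grid max=1 at (0,2)
Step 5: ant0:(1,4)->N->(0,4) | ant1:(0,2)->E->(0,3)
  grid max=2 at (0,4)

(0,4) (0,3)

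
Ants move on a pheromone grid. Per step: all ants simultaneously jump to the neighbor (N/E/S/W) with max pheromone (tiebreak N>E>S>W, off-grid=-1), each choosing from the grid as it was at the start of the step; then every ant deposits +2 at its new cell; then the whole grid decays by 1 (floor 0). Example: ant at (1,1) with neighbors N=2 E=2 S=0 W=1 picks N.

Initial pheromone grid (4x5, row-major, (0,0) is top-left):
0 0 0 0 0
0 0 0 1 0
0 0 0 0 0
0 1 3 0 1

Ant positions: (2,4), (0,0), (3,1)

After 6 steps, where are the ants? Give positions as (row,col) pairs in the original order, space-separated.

Step 1: ant0:(2,4)->S->(3,4) | ant1:(0,0)->E->(0,1) | ant2:(3,1)->E->(3,2)
  grid max=4 at (3,2)
Step 2: ant0:(3,4)->N->(2,4) | ant1:(0,1)->E->(0,2) | ant2:(3,2)->N->(2,2)
  grid max=3 at (3,2)
Step 3: ant0:(2,4)->S->(3,4) | ant1:(0,2)->E->(0,3) | ant2:(2,2)->S->(3,2)
  grid max=4 at (3,2)
Step 4: ant0:(3,4)->N->(2,4) | ant1:(0,3)->E->(0,4) | ant2:(3,2)->N->(2,2)
  grid max=3 at (3,2)
Step 5: ant0:(2,4)->S->(3,4) | ant1:(0,4)->S->(1,4) | ant2:(2,2)->S->(3,2)
  grid max=4 at (3,2)
Step 6: ant0:(3,4)->N->(2,4) | ant1:(1,4)->N->(0,4) | ant2:(3,2)->N->(2,2)
  grid max=3 at (3,2)

(2,4) (0,4) (2,2)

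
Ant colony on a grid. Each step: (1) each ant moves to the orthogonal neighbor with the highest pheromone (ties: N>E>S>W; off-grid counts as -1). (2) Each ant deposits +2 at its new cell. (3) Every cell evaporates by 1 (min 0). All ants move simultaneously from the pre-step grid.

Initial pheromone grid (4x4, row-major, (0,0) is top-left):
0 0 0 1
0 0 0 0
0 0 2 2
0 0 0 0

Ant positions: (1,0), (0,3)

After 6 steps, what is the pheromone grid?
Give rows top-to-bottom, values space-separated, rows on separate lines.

After step 1: ants at (0,0),(1,3)
  1 0 0 0
  0 0 0 1
  0 0 1 1
  0 0 0 0
After step 2: ants at (0,1),(2,3)
  0 1 0 0
  0 0 0 0
  0 0 0 2
  0 0 0 0
After step 3: ants at (0,2),(1,3)
  0 0 1 0
  0 0 0 1
  0 0 0 1
  0 0 0 0
After step 4: ants at (0,3),(2,3)
  0 0 0 1
  0 0 0 0
  0 0 0 2
  0 0 0 0
After step 5: ants at (1,3),(1,3)
  0 0 0 0
  0 0 0 3
  0 0 0 1
  0 0 0 0
After step 6: ants at (2,3),(2,3)
  0 0 0 0
  0 0 0 2
  0 0 0 4
  0 0 0 0

0 0 0 0
0 0 0 2
0 0 0 4
0 0 0 0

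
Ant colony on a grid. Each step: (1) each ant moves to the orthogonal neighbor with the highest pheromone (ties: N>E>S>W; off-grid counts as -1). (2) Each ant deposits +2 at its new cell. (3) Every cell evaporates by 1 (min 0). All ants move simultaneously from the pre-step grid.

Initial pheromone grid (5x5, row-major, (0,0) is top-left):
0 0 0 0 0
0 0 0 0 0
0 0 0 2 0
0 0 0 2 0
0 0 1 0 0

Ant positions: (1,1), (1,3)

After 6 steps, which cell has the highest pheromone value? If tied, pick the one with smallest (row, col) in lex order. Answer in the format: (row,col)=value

Step 1: ant0:(1,1)->N->(0,1) | ant1:(1,3)->S->(2,3)
  grid max=3 at (2,3)
Step 2: ant0:(0,1)->E->(0,2) | ant1:(2,3)->S->(3,3)
  grid max=2 at (2,3)
Step 3: ant0:(0,2)->E->(0,3) | ant1:(3,3)->N->(2,3)
  grid max=3 at (2,3)
Step 4: ant0:(0,3)->E->(0,4) | ant1:(2,3)->S->(3,3)
  grid max=2 at (2,3)
Step 5: ant0:(0,4)->S->(1,4) | ant1:(3,3)->N->(2,3)
  grid max=3 at (2,3)
Step 6: ant0:(1,4)->N->(0,4) | ant1:(2,3)->S->(3,3)
  grid max=2 at (2,3)
Final grid:
  0 0 0 0 1
  0 0 0 0 0
  0 0 0 2 0
  0 0 0 2 0
  0 0 0 0 0
Max pheromone 2 at (2,3)

Answer: (2,3)=2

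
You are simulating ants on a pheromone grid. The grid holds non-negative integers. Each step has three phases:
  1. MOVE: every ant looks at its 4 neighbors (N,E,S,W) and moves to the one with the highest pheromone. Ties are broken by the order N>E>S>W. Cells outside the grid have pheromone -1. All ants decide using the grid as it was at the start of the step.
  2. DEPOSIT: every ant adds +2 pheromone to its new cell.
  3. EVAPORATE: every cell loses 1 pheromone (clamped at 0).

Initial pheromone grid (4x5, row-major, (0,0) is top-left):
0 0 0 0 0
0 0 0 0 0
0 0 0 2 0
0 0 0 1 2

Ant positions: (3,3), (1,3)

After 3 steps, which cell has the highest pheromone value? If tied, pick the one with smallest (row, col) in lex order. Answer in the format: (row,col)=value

Step 1: ant0:(3,3)->N->(2,3) | ant1:(1,3)->S->(2,3)
  grid max=5 at (2,3)
Step 2: ant0:(2,3)->N->(1,3) | ant1:(2,3)->N->(1,3)
  grid max=4 at (2,3)
Step 3: ant0:(1,3)->S->(2,3) | ant1:(1,3)->S->(2,3)
  grid max=7 at (2,3)
Final grid:
  0 0 0 0 0
  0 0 0 2 0
  0 0 0 7 0
  0 0 0 0 0
Max pheromone 7 at (2,3)

Answer: (2,3)=7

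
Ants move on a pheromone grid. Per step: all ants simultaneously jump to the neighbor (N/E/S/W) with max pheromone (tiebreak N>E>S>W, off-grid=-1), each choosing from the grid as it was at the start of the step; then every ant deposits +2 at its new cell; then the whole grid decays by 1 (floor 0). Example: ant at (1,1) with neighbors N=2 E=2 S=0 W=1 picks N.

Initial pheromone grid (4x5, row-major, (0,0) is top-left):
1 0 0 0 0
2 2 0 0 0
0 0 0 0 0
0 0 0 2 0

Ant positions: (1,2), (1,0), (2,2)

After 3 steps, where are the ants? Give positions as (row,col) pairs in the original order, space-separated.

Step 1: ant0:(1,2)->W->(1,1) | ant1:(1,0)->E->(1,1) | ant2:(2,2)->N->(1,2)
  grid max=5 at (1,1)
Step 2: ant0:(1,1)->E->(1,2) | ant1:(1,1)->E->(1,2) | ant2:(1,2)->W->(1,1)
  grid max=6 at (1,1)
Step 3: ant0:(1,2)->W->(1,1) | ant1:(1,2)->W->(1,1) | ant2:(1,1)->E->(1,2)
  grid max=9 at (1,1)

(1,1) (1,1) (1,2)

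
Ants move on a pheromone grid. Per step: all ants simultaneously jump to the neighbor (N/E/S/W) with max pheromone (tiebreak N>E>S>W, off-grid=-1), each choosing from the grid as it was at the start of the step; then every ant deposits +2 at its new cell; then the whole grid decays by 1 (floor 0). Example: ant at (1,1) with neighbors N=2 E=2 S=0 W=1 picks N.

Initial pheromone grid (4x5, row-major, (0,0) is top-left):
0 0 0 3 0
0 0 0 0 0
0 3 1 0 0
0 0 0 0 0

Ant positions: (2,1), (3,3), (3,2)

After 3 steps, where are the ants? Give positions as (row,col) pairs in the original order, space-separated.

Step 1: ant0:(2,1)->E->(2,2) | ant1:(3,3)->N->(2,3) | ant2:(3,2)->N->(2,2)
  grid max=4 at (2,2)
Step 2: ant0:(2,2)->W->(2,1) | ant1:(2,3)->W->(2,2) | ant2:(2,2)->W->(2,1)
  grid max=5 at (2,1)
Step 3: ant0:(2,1)->E->(2,2) | ant1:(2,2)->W->(2,1) | ant2:(2,1)->E->(2,2)
  grid max=8 at (2,2)

(2,2) (2,1) (2,2)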